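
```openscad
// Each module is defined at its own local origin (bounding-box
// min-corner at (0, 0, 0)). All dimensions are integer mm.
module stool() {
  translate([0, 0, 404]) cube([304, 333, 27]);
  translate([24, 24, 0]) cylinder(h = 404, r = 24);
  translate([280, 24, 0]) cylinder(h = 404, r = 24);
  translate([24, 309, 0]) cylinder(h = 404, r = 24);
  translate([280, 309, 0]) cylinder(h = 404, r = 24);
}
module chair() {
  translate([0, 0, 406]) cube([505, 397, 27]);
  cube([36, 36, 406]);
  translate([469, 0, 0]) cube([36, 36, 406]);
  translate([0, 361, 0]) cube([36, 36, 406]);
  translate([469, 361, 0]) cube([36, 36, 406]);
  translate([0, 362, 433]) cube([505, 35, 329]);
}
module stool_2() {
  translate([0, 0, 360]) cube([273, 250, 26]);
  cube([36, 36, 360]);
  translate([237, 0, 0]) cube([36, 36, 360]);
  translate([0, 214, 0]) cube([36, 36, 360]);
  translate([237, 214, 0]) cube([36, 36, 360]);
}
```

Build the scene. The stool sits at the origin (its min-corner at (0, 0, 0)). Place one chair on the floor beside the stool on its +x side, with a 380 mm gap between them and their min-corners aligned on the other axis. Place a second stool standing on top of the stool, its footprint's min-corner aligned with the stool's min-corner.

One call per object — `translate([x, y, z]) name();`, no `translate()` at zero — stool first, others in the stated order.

stool();
translate([684, 0, 0]) chair();
translate([0, 0, 431]) stool_2();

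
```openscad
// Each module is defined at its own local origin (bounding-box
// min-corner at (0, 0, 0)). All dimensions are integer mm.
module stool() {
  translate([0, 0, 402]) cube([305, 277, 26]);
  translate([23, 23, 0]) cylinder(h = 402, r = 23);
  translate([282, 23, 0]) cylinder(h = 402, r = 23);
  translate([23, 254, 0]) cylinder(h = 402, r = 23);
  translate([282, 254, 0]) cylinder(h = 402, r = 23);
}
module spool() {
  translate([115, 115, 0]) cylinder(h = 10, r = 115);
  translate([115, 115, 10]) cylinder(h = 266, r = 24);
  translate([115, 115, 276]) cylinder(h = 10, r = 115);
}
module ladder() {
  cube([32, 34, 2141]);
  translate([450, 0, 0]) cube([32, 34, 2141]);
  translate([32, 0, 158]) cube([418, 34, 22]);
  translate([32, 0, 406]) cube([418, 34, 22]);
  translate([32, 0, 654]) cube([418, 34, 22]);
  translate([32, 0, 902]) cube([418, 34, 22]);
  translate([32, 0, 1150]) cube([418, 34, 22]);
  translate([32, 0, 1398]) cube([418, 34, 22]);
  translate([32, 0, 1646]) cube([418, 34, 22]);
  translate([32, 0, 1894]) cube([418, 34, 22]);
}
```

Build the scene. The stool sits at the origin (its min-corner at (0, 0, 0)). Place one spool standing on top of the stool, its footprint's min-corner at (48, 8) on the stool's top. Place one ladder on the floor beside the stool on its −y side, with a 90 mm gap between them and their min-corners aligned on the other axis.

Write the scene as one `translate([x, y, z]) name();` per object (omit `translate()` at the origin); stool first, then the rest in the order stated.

stool();
translate([48, 8, 428]) spool();
translate([0, -124, 0]) ladder();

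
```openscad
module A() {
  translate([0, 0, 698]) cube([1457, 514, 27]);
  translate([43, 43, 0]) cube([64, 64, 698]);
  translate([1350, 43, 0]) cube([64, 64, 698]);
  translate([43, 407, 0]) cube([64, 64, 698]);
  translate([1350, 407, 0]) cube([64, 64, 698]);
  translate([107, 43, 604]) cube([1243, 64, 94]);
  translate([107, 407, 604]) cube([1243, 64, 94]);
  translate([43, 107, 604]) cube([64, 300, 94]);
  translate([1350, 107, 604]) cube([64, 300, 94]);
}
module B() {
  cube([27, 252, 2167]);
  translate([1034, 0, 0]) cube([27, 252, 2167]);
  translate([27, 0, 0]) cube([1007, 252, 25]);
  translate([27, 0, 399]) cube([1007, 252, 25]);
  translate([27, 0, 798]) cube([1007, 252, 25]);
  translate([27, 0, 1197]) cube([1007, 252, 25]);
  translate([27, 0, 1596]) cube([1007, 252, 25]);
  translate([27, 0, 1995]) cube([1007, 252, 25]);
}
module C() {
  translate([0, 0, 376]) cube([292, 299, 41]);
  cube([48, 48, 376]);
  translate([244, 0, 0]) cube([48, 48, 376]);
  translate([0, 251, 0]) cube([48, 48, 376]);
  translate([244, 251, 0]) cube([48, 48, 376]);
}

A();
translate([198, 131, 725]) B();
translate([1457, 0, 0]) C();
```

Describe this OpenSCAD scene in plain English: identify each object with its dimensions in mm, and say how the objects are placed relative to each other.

A is a table: top 1457 mm (x) × 514 mm (y), 27 mm thick, upper face at z = 725 mm, on four 64×64 mm square legs, each inset 43 mm from the nearest pair of top edges, running from z = 0 to the bottom of the top. Four apron rails, 64 mm thick and 94 mm tall, run between adjacent legs with their top edges flush with the underside of the top and their outer faces flush with the legs' outer faces.

B is an open bookshelf. Two side panels, each 27 mm thick, 252 mm deep and 2167 mm tall, stand 1061 mm apart (outside-to-outside). Between them sit 6 shelves, each 25 mm thick and 252 mm deep, spanning the full gap between the sides. The bottom shelf rests on the floor (its underside at z = 0) and the clear gap between one shelf's top and the next shelf's underside is 374 mm.

C is a four-legged stool. The seat is a 292×299×41 mm slab whose top surface is at z = 417 mm; four square legs, each 48×48 mm in cross-section, run from the floor (z = 0) to the underside of the seat, each flush with a corner of the seat.

The bookshelf is on top of the table, centred. The stool is against the table's +x side, with their −y faces flush.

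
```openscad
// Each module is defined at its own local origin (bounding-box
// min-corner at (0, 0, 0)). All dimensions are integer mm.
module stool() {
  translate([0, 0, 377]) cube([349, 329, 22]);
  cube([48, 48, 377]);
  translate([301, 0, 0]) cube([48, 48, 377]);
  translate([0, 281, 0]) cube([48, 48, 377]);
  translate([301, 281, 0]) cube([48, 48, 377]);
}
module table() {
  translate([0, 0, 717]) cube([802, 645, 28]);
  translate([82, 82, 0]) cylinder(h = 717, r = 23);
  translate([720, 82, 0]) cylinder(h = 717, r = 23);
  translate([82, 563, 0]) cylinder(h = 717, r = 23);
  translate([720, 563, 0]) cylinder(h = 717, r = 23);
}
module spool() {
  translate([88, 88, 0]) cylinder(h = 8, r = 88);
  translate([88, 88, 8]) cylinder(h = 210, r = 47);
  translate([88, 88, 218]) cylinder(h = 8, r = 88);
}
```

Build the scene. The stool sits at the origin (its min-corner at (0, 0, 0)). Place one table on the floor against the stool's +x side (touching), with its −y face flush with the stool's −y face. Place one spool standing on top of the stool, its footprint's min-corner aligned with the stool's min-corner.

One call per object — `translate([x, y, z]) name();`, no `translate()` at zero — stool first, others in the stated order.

stool();
translate([349, 0, 0]) table();
translate([0, 0, 399]) spool();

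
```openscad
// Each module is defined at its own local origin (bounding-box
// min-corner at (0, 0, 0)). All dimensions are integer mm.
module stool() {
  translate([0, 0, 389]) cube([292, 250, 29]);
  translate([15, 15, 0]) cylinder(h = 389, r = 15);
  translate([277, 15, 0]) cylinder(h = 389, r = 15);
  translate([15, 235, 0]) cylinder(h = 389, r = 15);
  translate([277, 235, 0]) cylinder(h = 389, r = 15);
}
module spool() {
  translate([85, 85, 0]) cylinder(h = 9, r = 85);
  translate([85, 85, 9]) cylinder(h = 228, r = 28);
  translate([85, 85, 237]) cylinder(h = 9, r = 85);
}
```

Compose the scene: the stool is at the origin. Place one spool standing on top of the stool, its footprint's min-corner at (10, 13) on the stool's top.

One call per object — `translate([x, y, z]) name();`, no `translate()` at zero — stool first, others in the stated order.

stool();
translate([10, 13, 418]) spool();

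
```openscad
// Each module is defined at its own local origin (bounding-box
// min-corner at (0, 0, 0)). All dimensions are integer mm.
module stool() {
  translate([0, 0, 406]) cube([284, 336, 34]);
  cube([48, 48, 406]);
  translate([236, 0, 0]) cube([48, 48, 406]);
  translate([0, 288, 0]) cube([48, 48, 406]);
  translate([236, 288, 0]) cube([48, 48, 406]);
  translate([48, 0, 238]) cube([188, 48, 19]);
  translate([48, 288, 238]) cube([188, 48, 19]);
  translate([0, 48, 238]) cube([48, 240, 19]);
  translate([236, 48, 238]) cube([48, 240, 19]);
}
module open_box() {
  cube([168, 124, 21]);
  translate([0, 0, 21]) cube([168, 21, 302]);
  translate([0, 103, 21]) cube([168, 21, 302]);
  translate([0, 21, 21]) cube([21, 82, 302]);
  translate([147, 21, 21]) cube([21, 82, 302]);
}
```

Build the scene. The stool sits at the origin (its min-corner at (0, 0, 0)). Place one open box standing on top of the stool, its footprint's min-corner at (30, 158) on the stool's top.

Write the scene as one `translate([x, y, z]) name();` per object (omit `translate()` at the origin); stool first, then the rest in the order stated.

stool();
translate([30, 158, 440]) open_box();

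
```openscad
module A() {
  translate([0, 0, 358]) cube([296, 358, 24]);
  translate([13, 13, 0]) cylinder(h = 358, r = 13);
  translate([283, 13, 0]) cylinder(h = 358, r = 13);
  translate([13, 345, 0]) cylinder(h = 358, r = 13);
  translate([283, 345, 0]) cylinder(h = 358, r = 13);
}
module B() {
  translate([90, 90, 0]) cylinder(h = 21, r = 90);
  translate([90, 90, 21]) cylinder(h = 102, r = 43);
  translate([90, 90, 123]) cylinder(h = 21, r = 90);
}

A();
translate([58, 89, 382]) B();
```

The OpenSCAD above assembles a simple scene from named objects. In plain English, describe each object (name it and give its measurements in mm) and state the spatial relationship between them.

A is a four-legged stool. The seat is a 296×358×24 mm slab whose top surface is at z = 382 mm; four round legs, each 26 mm in diameter, run from the floor (z = 0) to the underside of the seat, each leg's axis is inset half a diameter from the nearest pair of seat edges (so the leg's bounding box is flush with the corner).

B is a spool: two coaxial disc flanges of radius 90 mm and thickness 21 mm, joined by a core cylinder of radius 43 mm and height 102 mm. The lower flange rests on z = 0 and the three cylinders share a vertical axis.

The spool is on top of the stool, centred.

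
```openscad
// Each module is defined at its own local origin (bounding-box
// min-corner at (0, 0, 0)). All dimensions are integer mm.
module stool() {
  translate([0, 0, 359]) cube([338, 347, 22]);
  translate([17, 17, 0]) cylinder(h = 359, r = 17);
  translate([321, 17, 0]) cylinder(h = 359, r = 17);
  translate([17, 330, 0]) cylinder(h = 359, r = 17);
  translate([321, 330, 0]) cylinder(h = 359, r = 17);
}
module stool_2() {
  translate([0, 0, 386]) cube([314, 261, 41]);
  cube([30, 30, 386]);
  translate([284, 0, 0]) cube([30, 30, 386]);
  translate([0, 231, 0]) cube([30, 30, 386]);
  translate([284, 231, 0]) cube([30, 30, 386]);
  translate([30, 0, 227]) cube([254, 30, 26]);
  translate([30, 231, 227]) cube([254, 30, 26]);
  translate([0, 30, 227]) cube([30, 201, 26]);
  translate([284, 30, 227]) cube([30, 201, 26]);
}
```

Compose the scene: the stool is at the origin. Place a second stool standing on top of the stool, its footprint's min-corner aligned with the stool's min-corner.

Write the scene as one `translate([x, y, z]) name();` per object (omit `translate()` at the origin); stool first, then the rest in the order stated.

stool();
translate([0, 0, 381]) stool_2();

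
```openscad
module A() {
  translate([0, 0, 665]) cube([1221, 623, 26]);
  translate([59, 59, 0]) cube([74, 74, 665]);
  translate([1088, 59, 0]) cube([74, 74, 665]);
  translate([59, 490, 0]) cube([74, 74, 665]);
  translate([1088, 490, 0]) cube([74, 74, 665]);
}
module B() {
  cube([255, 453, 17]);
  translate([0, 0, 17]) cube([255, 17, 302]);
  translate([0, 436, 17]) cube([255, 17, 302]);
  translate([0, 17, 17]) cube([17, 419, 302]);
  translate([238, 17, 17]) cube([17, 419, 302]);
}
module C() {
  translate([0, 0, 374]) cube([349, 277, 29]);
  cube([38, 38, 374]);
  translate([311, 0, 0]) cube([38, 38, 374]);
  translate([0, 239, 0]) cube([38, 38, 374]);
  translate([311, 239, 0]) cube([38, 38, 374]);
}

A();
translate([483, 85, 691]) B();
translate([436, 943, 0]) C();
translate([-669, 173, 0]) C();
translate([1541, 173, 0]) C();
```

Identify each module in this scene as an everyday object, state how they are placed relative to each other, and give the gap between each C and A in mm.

A is a table. B is an open box. C is a stool. The open box is on top of the table, centred. Three stools sit around the table at the +y, −x, +x sides. The gap between each stool and the table is 320 mm.

Each stool's nearest face is 320 mm from the table's bounding box.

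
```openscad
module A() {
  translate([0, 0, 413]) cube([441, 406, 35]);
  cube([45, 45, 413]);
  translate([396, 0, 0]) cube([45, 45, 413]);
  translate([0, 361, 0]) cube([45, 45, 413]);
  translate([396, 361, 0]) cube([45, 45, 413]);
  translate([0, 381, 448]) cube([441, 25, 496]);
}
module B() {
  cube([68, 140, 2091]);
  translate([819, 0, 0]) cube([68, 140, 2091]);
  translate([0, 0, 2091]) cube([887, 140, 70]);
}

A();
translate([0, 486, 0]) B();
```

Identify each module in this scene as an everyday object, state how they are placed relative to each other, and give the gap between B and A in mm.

The door frame's nearest face is 80 mm from the chair's +y face.

A is a chair. B is a door frame. The door frame is on the floor beside the chair on its +y side. The gap between the door frame and the chair is 80 mm.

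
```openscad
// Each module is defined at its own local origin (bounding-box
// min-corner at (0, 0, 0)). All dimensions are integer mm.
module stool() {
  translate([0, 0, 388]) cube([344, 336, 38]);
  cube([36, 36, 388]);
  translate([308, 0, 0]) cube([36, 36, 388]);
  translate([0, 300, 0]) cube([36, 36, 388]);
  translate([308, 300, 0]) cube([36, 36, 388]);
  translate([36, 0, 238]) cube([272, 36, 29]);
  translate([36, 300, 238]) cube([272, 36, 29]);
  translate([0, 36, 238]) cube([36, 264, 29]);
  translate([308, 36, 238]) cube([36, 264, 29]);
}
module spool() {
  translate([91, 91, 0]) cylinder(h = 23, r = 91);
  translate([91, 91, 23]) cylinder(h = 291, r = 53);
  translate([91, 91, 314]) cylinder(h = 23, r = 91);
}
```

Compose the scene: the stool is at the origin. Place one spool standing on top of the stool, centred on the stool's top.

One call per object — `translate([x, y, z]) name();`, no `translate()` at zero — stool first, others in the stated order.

stool();
translate([81, 77, 426]) spool();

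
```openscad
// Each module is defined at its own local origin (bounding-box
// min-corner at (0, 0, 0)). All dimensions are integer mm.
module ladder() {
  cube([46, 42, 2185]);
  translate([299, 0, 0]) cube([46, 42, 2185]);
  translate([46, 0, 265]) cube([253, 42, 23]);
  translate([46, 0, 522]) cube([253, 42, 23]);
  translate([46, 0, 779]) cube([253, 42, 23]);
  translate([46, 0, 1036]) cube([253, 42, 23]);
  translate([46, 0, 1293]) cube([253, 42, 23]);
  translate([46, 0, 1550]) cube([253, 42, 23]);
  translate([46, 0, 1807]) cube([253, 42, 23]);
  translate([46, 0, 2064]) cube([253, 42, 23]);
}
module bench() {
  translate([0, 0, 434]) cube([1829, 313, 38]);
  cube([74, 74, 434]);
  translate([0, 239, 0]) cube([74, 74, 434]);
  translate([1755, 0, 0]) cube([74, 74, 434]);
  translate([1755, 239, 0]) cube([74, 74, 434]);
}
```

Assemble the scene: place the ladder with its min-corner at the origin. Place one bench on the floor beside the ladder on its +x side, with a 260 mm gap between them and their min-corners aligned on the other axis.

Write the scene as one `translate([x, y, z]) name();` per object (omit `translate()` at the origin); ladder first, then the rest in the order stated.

ladder();
translate([605, 0, 0]) bench();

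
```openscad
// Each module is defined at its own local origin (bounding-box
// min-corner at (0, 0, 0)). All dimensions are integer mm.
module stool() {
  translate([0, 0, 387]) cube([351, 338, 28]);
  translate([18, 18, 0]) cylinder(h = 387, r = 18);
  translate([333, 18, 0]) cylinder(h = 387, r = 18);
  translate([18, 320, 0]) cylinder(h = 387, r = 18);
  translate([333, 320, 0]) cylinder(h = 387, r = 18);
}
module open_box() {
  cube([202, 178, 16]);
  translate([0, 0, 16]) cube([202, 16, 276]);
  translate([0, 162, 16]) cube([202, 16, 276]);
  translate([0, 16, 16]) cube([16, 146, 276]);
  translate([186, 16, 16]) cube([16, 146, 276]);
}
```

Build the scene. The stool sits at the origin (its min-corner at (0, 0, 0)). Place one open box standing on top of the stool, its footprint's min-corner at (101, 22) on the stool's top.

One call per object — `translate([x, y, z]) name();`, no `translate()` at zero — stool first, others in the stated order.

stool();
translate([101, 22, 415]) open_box();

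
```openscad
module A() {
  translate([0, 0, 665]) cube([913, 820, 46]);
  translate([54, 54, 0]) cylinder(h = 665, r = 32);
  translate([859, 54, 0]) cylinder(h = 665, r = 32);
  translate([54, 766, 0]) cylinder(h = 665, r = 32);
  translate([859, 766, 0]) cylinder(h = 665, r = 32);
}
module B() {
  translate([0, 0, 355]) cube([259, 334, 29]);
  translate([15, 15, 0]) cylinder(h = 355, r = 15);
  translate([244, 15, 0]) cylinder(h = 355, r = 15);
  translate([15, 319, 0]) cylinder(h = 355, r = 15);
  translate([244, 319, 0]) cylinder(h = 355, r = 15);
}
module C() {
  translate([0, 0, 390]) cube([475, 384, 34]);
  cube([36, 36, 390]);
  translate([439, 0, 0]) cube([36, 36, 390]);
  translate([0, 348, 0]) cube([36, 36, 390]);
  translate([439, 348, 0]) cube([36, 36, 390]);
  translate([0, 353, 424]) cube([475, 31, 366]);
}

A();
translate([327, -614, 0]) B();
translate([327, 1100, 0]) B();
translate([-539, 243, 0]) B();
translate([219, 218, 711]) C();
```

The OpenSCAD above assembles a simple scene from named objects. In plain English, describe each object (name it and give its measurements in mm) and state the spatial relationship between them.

A is a table: top 913 mm (x) × 820 mm (y), 46 mm thick, upper face at z = 711 mm, on four round legs of 64 mm diameter, each leg's bounding box inset 22 mm from the nearest pair of top edges, running from z = 0 to the bottom of the top.

B is a four-legged stool. The seat is a 259×334×29 mm slab whose top surface is at z = 384 mm; four round legs, each 30 mm in diameter, run from the floor (z = 0) to the underside of the seat, each leg's axis is inset half a diameter from the nearest pair of seat edges (so the leg's bounding box is flush with the corner).

C is a chair. The seat is a 475×384×34 mm slab with its top at z = 424 mm, on four 36×36 mm corner legs (flush with the seat edges, standing on z = 0). A flat backrest 31 mm thick, 366 mm tall, spans the full seat width and rises from the seat top along its +y edge, rear face flush with the rear of the seat.

Three stools sit around the table at the −y, +y, −x sides. The chair is on top of the table, centred.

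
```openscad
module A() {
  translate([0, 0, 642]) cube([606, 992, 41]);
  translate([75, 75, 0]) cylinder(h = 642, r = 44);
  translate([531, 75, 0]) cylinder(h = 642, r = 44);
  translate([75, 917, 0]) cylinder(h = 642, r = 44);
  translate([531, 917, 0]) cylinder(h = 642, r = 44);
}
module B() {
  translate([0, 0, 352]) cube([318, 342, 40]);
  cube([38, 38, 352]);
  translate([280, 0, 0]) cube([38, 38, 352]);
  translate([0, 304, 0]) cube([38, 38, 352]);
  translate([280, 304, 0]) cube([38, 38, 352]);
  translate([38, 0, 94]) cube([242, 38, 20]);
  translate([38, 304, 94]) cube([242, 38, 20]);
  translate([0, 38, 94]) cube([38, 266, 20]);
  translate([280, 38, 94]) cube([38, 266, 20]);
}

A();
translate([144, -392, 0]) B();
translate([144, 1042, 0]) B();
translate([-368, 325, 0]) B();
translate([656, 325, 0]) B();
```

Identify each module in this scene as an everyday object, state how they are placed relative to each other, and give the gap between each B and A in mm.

A is a table. B is a stool. Four stools sit around the table at the −y, +y, −x, +x sides. The gap between each stool and the table is 50 mm.

Each stool's nearest face is 50 mm from the table's bounding box.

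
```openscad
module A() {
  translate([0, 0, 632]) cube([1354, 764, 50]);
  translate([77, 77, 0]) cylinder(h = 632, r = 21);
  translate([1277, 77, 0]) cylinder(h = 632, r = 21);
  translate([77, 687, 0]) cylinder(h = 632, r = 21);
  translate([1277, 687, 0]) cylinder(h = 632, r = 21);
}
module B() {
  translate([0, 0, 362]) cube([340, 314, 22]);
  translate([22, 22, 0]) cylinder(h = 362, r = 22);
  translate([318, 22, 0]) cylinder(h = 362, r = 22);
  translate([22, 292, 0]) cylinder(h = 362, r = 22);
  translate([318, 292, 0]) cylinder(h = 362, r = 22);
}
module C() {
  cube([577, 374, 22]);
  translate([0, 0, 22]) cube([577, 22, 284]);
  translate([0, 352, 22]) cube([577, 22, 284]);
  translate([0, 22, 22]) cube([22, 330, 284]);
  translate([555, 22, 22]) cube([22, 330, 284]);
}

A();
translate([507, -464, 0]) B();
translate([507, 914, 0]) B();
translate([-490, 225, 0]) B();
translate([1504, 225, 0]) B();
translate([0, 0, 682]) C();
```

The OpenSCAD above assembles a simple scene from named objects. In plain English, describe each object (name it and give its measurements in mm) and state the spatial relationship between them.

A is a table with a 1354×764 mm rectangular top, 50 mm thick, top surface at z = 682 mm, supported by four round legs of 42 mm diameter, each leg's bounding box inset 56 mm from the nearest pair of top edges, running from the floor.

B is a simple wooden stool: a rectangular seat 340 mm (x) by 314 mm (y), 22 mm thick, top face at z = 384 mm, on four round legs, each 44 mm in diameter. The legs rest on z = 0, each leg's axis is inset half a diameter from the nearest pair of seat edges (so the leg's bounding box is flush with the corner).

C is an open storage box with external size 577×374×306 mm and wall thickness 22 mm (the base is also 22 mm thick). The base covers the whole footprint; the four walls stand on the base, with the y-facing walls full-width and the x-facing walls fitting between their inner faces.

Four stools sit around the table at the −y, +y, −x, +x sides. The open box is on top of the table.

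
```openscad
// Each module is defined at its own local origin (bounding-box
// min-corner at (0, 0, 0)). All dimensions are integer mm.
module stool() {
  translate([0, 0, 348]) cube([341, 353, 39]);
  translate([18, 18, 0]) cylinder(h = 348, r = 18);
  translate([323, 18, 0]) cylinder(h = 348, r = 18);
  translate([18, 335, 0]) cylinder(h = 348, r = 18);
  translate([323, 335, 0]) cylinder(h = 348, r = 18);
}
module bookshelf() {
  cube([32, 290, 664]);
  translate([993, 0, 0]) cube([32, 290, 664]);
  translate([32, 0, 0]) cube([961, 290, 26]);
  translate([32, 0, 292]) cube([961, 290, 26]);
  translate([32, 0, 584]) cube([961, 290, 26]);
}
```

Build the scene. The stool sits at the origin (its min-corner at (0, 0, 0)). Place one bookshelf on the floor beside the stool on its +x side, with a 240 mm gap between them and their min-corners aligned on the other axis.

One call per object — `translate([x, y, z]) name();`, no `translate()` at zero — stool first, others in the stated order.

stool();
translate([581, 0, 0]) bookshelf();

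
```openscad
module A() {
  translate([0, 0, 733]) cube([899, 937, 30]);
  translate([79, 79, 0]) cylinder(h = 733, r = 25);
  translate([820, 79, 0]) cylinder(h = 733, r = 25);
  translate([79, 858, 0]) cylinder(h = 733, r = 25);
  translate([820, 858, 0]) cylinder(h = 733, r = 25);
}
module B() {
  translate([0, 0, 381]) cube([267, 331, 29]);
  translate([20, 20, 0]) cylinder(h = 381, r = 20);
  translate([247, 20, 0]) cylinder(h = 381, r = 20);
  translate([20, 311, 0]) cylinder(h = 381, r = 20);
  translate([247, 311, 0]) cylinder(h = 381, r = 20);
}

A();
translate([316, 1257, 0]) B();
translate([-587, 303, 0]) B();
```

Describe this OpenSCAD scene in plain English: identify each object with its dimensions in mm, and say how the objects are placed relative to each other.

A is a table with a 899×937 mm rectangular top, 30 mm thick, top surface at z = 763 mm, supported by four round legs of 50 mm diameter, each leg's bounding box inset 54 mm from the nearest pair of top edges, running from the floor.

B is a four-legged stool. The seat is 267×331 mm, 29 mm thick, top at z = 410 mm. It stands on four round legs, each 40 mm in diameter, from z = 0 to the seat underside, each leg's axis is inset half a diameter from the nearest pair of seat edges (so the leg's bounding box is flush with the corner).

Two stools sit around the table at the +y, −x sides.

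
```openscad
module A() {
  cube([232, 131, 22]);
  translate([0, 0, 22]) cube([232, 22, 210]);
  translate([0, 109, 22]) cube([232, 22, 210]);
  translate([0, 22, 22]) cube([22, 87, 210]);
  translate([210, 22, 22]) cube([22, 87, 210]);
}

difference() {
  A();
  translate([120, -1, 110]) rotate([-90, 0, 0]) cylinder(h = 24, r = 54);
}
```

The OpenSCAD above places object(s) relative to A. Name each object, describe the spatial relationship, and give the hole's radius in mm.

A is an open box. The open box has a circular hole through its front wall. The hole's radius is 54 mm.

The subtracted cylinder has r = 54 mm.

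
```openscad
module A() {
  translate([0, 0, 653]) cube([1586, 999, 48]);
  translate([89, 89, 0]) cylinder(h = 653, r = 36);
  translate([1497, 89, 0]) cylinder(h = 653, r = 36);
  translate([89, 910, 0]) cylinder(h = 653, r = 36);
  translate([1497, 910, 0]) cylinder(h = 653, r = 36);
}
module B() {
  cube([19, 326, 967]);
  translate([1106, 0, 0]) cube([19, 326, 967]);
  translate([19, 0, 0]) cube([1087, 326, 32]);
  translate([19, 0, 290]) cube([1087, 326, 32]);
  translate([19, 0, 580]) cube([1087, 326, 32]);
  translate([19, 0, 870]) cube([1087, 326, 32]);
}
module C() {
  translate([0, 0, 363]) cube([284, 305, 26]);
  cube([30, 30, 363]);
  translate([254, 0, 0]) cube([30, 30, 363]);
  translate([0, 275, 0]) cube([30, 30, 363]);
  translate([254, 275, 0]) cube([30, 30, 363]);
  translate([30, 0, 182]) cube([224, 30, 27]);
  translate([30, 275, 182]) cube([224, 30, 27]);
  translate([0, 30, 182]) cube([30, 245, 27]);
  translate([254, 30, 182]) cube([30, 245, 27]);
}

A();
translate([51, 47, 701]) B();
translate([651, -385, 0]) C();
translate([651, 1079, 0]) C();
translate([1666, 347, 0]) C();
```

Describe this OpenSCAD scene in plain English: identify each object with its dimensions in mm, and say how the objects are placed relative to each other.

A is a table with a 1586×999 mm rectangular top, 48 mm thick, top surface at z = 701 mm, supported by four round legs of 72 mm diameter, each leg's bounding box inset 53 mm from the nearest pair of top edges, running from the floor.

B is a bookshelf 1125 mm wide overall, 326 mm deep and 967 mm tall. The two sides are 19 mm thick vertical panels. 4 horizontal shelves of 32 mm thickness span between the inner faces of the sides; the lowest shelf sits on the floor and shelves are stacked with a clear vertical gap of 258 mm between each pair.

C is a four-legged stool. The seat is 284×305 mm, 26 mm thick, top at z = 389 mm. It stands on four square legs, each 30×30 mm in cross-section, from z = 0 to the seat underside, each flush with a corner of the seat. Four stretchers, 30 mm wide and 27 mm tall, connect adjacent legs with their undersides at z = 182 mm, each running between the inner faces of the legs it joins and aligned with the legs' outer faces on the other axis.

The bookshelf is on top of the table. Three stools sit around the table at the −y, +y, +x sides.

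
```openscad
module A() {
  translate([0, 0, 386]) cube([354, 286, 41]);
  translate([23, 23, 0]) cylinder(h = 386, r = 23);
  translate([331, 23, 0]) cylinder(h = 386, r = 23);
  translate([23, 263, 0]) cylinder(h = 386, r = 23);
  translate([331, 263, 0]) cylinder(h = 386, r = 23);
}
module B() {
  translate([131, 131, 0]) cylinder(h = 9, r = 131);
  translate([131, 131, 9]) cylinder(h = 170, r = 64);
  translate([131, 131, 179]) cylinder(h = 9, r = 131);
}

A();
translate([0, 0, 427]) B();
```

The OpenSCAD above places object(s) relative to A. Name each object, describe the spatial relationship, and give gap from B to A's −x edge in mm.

A is a stool. B is a spool. The spool is on top of the stool. The gap from the spool to the stool's −x edge is 0 mm.

The spool's min-x is at 0; the stool's min-x is 0; gap = 0 mm.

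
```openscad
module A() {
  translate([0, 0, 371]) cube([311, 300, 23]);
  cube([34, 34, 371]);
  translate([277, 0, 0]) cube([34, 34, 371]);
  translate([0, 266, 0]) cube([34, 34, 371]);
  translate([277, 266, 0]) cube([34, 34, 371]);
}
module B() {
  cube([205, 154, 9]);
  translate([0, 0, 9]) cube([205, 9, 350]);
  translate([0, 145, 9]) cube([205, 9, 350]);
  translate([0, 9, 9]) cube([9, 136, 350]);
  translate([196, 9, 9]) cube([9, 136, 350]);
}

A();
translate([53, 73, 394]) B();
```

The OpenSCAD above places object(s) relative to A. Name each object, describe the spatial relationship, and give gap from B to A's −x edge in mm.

The open box's min-x is at 53; the stool's min-x is 0; gap = 53 mm.

A is a stool. B is an open box. The open box is on top of the stool, centred. The gap from the open box to the stool's −x edge is 53 mm.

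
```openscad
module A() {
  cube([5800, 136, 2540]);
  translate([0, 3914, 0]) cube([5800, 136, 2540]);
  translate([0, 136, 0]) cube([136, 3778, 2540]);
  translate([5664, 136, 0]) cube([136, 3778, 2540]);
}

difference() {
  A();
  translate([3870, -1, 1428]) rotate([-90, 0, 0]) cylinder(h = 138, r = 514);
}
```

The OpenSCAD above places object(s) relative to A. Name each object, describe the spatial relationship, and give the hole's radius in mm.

A is a house frame. The house frame has a circular hole through its front wall. The hole's radius is 514 mm.

The subtracted cylinder has r = 514 mm.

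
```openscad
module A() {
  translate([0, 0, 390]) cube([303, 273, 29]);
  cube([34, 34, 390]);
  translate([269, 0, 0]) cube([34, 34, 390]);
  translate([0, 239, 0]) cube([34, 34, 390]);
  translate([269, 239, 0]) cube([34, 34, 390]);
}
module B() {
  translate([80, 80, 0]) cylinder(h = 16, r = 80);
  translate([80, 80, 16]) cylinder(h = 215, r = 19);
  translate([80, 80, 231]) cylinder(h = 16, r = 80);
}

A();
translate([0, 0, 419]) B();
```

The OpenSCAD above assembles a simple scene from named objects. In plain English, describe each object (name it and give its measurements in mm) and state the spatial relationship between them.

A is a four-legged stool. The seat is a 303×273×29 mm slab whose top surface is at z = 419 mm; four square legs, each 34×34 mm in cross-section, run from the floor (z = 0) to the underside of the seat, each flush with a corner of the seat.

B is a spool: two coaxial disc flanges of radius 80 mm and thickness 16 mm, joined by a core cylinder of radius 19 mm and height 215 mm. The lower flange rests on z = 0 and the three cylinders share a vertical axis.

The spool is on top of the stool.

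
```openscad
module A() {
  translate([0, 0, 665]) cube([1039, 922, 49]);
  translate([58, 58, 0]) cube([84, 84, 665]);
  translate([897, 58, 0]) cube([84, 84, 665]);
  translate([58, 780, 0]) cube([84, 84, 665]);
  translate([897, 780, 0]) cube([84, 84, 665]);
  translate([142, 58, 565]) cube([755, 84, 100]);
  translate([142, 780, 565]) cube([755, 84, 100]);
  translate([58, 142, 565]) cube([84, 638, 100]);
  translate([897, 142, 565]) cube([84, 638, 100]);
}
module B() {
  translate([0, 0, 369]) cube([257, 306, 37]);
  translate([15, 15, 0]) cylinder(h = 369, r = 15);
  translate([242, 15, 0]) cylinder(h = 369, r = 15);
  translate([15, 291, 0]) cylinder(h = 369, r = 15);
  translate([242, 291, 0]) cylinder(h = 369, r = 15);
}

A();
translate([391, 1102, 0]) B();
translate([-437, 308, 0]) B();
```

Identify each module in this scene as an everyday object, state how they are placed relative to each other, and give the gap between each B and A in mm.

Each stool's nearest face is 180 mm from the table's bounding box.

A is a table. B is a stool. Two stools sit around the table at the +y, −x sides. The gap between each stool and the table is 180 mm.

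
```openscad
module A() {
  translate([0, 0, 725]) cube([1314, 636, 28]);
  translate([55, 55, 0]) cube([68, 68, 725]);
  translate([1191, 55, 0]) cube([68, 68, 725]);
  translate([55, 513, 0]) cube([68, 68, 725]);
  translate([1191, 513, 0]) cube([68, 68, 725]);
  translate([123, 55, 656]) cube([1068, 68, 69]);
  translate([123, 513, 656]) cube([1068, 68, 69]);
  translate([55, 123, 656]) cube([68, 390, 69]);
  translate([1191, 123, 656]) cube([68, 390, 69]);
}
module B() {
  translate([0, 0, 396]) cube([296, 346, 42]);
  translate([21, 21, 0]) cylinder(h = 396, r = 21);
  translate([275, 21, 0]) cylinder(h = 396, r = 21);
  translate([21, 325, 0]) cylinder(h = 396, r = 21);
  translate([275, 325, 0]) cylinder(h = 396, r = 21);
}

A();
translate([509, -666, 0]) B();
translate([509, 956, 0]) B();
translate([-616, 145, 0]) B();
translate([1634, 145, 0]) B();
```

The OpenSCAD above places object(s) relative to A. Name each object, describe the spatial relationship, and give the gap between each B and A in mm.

Each stool's nearest face is 320 mm from the table's bounding box.

A is a table. B is a stool. Four stools sit around the table at the −y, +y, −x, +x sides. The gap between each stool and the table is 320 mm.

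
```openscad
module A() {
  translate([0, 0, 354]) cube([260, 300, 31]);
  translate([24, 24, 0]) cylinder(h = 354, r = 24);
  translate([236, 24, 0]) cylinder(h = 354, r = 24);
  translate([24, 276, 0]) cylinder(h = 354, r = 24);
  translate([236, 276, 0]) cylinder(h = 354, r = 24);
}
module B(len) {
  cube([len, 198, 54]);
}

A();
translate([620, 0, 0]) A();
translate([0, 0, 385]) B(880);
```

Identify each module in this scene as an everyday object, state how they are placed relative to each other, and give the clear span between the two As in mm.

Second stool starts at x = 620; first ends at x = 260; clear span = 620 − 260 = 360 mm.

A is a stool. B is a beam. A beam spans the tops of two stools. The clear span between the two stools is 360 mm.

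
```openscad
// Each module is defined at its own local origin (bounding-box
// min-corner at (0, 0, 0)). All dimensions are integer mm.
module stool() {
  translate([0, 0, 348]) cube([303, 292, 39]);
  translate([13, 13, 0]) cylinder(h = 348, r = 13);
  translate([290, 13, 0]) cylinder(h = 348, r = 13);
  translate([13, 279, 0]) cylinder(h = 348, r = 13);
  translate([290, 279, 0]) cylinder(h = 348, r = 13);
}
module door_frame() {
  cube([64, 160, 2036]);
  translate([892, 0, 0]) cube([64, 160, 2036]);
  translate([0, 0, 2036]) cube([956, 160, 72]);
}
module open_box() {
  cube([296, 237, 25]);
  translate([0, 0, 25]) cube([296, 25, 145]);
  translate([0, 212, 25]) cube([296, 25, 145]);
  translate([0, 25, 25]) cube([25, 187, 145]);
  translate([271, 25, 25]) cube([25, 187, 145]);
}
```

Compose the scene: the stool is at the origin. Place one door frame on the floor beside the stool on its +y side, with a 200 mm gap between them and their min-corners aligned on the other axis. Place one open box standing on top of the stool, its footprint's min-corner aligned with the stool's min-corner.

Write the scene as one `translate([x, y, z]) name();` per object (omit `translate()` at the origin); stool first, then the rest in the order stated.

stool();
translate([0, 492, 0]) door_frame();
translate([0, 0, 387]) open_box();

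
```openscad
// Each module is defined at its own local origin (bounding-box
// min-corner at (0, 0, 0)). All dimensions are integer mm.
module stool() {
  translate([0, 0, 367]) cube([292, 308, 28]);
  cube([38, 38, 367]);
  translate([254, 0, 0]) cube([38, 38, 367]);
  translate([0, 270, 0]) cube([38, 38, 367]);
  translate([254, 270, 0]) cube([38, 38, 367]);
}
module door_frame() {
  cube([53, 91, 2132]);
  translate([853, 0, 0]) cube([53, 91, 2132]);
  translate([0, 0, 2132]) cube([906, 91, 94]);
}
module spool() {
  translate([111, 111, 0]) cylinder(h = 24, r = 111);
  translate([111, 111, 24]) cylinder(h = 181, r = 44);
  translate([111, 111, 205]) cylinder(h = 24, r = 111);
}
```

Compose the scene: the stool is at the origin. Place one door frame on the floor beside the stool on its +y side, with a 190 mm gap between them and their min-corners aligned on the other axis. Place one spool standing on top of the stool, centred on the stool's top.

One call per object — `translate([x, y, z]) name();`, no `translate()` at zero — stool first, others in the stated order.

stool();
translate([0, 498, 0]) door_frame();
translate([35, 43, 395]) spool();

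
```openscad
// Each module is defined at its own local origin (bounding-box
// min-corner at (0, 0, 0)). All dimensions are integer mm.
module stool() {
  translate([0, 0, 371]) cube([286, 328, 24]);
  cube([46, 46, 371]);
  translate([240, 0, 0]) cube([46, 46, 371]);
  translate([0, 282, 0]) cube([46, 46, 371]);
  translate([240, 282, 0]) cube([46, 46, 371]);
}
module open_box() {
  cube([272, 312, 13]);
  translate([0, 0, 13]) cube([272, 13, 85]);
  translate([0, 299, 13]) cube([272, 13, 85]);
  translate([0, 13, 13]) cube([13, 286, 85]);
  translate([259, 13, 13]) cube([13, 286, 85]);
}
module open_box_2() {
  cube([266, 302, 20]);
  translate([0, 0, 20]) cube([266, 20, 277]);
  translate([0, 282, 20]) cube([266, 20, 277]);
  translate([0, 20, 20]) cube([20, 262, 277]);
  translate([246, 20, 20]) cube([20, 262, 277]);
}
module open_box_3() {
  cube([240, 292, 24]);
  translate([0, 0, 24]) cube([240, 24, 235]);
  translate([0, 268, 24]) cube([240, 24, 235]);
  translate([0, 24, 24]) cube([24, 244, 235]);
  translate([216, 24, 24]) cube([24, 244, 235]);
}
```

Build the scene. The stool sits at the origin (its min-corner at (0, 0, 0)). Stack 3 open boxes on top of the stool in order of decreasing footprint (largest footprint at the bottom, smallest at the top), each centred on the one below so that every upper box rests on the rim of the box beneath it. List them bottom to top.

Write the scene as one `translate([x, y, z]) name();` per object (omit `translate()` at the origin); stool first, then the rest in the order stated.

stool();
translate([7, 8, 395]) open_box();
translate([10, 13, 493]) open_box_2();
translate([23, 18, 790]) open_box_3();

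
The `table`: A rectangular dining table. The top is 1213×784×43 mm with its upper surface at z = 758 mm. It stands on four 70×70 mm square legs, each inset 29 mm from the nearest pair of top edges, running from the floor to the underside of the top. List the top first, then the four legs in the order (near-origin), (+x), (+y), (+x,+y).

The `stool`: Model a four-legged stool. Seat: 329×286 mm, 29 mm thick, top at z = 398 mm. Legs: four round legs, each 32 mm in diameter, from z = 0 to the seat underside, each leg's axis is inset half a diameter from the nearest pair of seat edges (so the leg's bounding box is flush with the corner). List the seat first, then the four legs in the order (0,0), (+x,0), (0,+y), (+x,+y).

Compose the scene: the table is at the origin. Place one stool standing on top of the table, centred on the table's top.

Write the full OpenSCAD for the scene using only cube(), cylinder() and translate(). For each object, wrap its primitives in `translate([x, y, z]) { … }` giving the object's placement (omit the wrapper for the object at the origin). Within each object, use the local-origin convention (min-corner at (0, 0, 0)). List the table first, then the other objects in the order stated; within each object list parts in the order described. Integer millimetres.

translate([0, 0, 715]) cube([1213, 784, 43]);
translate([29, 29, 0]) cube([70, 70, 715]);
translate([1114, 29, 0]) cube([70, 70, 715]);
translate([29, 685, 0]) cube([70, 70, 715]);
translate([1114, 685, 0]) cube([70, 70, 715]);
translate([442, 249, 758]) {
  translate([0, 0, 369]) cube([329, 286, 29]);
  translate([16, 16, 0]) cylinder(h = 369, r = 16);
  translate([313, 16, 0]) cylinder(h = 369, r = 16);
  translate([16, 270, 0]) cylinder(h = 369, r = 16);
  translate([313, 270, 0]) cylinder(h = 369, r = 16);
}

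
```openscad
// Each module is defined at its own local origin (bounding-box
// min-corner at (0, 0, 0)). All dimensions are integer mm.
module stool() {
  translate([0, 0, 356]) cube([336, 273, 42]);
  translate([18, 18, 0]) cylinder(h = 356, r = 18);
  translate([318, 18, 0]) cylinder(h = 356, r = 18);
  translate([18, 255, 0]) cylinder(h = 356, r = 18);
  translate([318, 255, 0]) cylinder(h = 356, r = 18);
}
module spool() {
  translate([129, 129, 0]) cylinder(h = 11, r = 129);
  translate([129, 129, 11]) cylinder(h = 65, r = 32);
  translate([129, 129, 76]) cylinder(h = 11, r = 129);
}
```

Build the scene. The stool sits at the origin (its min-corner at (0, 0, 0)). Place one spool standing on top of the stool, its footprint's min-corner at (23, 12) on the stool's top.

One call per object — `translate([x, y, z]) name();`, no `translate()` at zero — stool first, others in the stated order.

stool();
translate([23, 12, 398]) spool();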